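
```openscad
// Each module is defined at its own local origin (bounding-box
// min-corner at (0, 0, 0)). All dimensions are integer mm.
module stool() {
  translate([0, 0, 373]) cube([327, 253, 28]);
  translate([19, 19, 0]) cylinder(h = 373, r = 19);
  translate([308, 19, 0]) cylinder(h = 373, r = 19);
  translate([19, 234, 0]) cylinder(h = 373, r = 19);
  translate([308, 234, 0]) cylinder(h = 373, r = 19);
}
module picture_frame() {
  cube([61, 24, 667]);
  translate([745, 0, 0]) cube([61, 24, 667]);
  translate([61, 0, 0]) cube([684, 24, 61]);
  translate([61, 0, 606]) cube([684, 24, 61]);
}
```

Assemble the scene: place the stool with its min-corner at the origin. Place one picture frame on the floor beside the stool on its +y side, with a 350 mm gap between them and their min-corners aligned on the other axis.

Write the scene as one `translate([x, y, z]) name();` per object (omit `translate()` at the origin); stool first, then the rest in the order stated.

stool();
translate([0, 603, 0]) picture_frame();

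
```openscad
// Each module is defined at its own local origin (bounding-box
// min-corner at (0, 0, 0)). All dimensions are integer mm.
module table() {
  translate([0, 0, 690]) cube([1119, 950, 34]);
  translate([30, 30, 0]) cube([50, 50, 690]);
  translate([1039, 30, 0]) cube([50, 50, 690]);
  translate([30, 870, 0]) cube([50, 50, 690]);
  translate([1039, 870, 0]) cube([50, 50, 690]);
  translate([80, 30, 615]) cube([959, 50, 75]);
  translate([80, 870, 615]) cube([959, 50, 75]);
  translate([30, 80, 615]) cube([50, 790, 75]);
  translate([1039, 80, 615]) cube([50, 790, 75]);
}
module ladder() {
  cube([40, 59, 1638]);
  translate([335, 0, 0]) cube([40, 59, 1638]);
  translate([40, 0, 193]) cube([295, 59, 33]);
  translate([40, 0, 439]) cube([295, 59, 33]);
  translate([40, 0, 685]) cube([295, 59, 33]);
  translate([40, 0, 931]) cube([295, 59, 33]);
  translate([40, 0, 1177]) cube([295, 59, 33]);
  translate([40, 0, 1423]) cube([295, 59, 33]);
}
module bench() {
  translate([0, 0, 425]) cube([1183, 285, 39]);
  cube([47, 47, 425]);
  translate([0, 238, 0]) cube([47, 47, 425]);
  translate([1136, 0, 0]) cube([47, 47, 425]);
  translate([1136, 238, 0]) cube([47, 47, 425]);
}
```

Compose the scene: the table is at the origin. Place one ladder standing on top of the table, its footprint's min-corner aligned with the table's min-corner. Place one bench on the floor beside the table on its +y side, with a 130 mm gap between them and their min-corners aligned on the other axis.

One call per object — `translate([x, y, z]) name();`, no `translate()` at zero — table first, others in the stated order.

table();
translate([0, 0, 724]) ladder();
translate([0, 1080, 0]) bench();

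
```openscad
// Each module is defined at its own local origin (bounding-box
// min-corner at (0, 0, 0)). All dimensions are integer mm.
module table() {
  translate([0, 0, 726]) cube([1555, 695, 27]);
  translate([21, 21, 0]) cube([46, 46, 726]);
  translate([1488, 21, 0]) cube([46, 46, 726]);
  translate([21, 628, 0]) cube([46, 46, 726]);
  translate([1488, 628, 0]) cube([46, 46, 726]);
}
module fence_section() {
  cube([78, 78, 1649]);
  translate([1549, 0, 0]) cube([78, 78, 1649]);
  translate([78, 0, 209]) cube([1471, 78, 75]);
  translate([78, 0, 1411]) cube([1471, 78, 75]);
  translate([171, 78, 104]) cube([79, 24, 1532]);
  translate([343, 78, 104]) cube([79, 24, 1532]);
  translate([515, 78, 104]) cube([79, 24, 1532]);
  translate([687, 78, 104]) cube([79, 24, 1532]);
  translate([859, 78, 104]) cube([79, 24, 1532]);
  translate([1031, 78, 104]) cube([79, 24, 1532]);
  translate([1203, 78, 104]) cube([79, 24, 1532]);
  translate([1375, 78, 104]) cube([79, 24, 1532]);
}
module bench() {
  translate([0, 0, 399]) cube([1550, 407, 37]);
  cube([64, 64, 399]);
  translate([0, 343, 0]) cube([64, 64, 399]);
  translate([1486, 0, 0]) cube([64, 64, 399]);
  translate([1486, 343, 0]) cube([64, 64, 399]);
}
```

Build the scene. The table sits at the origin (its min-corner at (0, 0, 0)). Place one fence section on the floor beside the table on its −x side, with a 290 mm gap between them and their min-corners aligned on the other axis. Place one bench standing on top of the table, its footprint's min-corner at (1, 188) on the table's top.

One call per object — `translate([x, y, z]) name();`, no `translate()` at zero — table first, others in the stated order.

table();
translate([-1917, 0, 0]) fence_section();
translate([1, 188, 753]) bench();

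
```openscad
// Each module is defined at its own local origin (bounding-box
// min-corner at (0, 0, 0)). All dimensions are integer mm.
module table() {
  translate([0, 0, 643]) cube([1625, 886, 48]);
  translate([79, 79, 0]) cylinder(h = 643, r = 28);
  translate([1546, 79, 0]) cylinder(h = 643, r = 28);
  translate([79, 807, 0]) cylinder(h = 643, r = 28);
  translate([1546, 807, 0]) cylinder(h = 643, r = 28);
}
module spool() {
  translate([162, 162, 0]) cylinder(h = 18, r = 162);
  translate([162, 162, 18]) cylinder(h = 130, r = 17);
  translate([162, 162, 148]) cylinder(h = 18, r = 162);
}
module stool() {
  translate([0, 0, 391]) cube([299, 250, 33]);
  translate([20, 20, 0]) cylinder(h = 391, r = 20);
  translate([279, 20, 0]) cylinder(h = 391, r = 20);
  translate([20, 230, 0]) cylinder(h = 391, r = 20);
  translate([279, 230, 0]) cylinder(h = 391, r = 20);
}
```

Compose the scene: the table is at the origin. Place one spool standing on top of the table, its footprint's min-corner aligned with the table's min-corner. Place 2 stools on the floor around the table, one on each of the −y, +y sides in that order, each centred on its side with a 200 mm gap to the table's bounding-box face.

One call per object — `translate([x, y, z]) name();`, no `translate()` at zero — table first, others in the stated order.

table();
translate([0, 0, 691]) spool();
translate([663, -450, 0]) stool();
translate([663, 1086, 0]) stool();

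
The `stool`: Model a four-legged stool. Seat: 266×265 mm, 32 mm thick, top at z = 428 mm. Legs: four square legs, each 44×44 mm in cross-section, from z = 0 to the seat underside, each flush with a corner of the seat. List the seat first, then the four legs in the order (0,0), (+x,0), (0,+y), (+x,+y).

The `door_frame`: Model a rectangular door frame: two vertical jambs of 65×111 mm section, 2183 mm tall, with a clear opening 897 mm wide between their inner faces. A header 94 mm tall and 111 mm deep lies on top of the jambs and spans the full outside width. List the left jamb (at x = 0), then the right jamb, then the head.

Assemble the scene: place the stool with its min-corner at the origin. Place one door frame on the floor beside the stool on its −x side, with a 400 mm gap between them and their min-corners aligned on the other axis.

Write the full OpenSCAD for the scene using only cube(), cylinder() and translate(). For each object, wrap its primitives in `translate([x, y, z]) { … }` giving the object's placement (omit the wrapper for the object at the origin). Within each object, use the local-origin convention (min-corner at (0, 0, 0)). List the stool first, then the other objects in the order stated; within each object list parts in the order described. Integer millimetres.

translate([0, 0, 396]) cube([266, 265, 32]);
cube([44, 44, 396]);
translate([222, 0, 0]) cube([44, 44, 396]);
translate([0, 221, 0]) cube([44, 44, 396]);
translate([222, 221, 0]) cube([44, 44, 396]);
translate([-1427, 0, 0]) {
  cube([65, 111, 2183]);
  translate([962, 0, 0]) cube([65, 111, 2183]);
  translate([0, 0, 2183]) cube([1027, 111, 94]);
}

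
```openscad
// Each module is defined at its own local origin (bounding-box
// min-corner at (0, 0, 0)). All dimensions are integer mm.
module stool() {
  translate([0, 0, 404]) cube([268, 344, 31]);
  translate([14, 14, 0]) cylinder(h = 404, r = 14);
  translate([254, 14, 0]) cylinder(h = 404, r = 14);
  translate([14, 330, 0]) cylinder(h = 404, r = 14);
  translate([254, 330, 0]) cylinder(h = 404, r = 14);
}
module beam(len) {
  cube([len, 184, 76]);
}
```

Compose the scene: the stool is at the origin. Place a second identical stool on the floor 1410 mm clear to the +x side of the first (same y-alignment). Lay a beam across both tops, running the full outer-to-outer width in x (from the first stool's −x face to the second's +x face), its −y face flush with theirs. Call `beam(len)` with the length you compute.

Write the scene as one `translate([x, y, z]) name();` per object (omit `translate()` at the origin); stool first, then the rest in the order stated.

stool();
translate([1678, 0, 0]) stool();
translate([0, 0, 435]) beam(1946);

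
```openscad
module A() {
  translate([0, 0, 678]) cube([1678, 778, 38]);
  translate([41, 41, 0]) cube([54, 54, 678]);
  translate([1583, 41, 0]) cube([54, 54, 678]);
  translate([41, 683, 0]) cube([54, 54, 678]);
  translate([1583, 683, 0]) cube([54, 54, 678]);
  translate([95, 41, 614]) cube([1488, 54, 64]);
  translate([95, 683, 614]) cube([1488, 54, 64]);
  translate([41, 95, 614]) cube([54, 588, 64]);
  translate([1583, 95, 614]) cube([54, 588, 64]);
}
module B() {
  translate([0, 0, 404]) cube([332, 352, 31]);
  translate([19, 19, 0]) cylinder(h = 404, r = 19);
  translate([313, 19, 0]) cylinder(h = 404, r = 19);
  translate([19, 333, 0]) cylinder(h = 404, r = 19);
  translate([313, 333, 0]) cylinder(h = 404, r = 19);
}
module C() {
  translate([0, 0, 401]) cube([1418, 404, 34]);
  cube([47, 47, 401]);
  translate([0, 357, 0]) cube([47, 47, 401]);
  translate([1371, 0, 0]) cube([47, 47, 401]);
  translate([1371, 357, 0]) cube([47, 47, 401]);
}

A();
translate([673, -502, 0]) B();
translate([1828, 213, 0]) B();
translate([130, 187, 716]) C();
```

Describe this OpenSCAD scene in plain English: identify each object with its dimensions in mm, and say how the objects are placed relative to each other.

A is a table with a 1678×778 mm rectangular top, 38 mm thick, top surface at z = 716 mm, supported by four 54×54 mm square legs, each inset 41 mm from the nearest pair of top edges, running from the floor. Four apron rails, 54 mm thick and 64 mm tall, run between adjacent legs with their top edges flush with the underside of the top and their outer faces flush with the legs' outer faces.

B is a four-legged stool. The seat is a 332×352×31 mm slab whose top surface is at z = 435 mm; four round legs, each 38 mm in diameter, run from the floor (z = 0) to the underside of the seat, each leg's axis is inset half a diameter from the nearest pair of seat edges (so the leg's bounding box is flush with the corner).

C is a long wooden bench with a 1418 mm (x) × 404 mm (y) seat, 34 mm thick, its top surface 435 mm above the floor. Four 47 mm square legs at the seat corners, flush with the edges, run from z = 0 to the seat underside.

Two stools sit around the table at the −y, +x sides. The bench is on top of the table, centred.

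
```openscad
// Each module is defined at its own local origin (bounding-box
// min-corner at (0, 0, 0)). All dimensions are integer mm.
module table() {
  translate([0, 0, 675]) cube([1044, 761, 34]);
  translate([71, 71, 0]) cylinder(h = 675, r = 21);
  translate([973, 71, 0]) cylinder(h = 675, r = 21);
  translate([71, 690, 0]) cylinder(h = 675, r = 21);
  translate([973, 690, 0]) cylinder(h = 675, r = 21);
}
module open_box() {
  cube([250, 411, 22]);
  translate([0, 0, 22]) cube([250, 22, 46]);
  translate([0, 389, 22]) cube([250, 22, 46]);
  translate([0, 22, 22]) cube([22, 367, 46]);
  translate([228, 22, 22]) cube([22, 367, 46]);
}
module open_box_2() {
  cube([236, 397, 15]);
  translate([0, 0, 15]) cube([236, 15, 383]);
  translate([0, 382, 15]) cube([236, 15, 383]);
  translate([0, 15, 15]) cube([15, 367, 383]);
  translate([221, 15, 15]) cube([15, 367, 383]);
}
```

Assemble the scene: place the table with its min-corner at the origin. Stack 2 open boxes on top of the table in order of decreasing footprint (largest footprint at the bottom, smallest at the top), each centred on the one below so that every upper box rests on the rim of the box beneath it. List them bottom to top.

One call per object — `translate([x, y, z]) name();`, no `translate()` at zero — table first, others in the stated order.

table();
translate([397, 175, 709]) open_box();
translate([404, 182, 777]) open_box_2();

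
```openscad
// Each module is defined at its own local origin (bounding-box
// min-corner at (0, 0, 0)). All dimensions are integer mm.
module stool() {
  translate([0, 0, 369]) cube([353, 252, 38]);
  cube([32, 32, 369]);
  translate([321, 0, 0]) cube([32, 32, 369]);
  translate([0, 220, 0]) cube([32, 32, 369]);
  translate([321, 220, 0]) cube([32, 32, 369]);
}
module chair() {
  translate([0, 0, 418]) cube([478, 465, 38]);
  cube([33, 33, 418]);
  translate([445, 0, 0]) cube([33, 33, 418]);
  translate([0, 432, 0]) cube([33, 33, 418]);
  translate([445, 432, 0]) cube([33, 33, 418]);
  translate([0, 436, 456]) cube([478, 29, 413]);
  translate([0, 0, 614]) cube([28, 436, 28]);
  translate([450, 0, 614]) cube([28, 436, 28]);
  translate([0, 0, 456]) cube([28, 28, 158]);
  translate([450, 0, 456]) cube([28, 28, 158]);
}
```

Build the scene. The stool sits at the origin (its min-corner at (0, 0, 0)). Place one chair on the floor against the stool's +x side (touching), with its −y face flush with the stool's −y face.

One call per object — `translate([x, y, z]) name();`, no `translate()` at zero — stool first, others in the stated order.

stool();
translate([353, 0, 0]) chair();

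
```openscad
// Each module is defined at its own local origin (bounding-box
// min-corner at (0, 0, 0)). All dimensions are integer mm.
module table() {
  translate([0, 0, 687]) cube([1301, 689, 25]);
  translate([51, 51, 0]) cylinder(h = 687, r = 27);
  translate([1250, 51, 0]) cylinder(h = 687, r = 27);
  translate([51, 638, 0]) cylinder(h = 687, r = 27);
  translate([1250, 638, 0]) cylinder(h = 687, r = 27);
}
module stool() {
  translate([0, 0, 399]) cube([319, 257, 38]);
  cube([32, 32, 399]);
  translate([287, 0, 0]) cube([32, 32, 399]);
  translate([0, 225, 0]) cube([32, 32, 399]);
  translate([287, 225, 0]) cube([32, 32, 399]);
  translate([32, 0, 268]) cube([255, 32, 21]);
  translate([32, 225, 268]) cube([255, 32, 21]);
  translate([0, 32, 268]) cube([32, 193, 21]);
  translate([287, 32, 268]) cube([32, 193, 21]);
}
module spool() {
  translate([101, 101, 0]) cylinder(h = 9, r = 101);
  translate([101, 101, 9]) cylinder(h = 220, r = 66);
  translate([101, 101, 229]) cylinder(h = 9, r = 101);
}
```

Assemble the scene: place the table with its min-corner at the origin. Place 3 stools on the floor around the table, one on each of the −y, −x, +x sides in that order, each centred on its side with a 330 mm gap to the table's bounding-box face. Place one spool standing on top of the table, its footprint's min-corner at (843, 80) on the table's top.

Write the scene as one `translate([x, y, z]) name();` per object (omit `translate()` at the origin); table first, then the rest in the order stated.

table();
translate([491, -587, 0]) stool();
translate([-649, 216, 0]) stool();
translate([1631, 216, 0]) stool();
translate([843, 80, 712]) spool();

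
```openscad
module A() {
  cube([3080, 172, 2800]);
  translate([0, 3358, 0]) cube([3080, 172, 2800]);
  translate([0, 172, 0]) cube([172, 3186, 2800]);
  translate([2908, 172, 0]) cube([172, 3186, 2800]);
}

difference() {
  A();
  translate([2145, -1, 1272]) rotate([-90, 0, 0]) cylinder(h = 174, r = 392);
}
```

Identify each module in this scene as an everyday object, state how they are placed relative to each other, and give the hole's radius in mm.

The subtracted cylinder has r = 392 mm.

A is a house frame. The house frame has a circular hole through its front wall. The hole's radius is 392 mm.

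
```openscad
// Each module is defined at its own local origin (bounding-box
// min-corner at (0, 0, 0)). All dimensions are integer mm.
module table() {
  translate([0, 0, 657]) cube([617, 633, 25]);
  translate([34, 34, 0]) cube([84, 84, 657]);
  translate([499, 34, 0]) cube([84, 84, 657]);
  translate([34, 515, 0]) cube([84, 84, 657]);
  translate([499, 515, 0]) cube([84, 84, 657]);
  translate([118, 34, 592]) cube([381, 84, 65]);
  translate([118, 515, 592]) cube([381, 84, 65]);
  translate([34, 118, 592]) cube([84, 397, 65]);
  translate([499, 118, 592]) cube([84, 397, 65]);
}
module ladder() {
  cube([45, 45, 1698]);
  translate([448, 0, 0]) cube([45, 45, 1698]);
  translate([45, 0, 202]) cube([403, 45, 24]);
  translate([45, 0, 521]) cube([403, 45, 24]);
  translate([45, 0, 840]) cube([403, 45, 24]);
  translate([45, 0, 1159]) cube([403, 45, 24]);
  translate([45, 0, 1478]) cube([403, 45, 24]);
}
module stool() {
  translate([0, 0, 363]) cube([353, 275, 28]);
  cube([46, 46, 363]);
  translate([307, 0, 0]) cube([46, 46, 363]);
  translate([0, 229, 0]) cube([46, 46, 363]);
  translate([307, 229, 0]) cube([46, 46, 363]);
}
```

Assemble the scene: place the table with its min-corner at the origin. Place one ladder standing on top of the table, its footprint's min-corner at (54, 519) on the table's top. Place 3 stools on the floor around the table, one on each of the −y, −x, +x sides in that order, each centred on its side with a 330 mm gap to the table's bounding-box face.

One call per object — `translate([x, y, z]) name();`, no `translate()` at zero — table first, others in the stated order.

table();
translate([54, 519, 682]) ladder();
translate([132, -605, 0]) stool();
translate([-683, 179, 0]) stool();
translate([947, 179, 0]) stool();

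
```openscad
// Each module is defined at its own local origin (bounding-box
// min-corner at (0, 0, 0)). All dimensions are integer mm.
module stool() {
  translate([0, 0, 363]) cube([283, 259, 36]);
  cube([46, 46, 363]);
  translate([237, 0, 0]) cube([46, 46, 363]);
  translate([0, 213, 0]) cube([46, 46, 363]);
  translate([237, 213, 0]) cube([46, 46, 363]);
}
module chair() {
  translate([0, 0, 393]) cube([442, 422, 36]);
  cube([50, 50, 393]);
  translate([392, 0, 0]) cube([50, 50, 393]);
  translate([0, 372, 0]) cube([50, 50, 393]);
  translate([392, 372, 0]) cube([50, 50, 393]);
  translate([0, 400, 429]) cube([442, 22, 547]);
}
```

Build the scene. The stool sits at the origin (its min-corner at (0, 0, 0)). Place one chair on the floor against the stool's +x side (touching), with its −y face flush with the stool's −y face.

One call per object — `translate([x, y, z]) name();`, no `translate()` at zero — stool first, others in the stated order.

stool();
translate([283, 0, 0]) chair();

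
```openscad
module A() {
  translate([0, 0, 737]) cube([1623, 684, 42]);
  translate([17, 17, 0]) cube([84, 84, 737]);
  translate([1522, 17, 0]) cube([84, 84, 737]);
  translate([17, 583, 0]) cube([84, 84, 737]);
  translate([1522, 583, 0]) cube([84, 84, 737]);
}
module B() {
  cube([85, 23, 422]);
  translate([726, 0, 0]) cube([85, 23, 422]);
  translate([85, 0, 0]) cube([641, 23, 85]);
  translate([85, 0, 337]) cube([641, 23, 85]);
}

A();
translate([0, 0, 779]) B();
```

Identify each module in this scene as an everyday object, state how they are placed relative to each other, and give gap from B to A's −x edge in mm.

A is a table. B is a picture frame. The picture frame is on top of the table. The gap from the picture frame to the table's −x edge is 0 mm.

The picture frame's min-x is at 0; the table's min-x is 0; gap = 0 mm.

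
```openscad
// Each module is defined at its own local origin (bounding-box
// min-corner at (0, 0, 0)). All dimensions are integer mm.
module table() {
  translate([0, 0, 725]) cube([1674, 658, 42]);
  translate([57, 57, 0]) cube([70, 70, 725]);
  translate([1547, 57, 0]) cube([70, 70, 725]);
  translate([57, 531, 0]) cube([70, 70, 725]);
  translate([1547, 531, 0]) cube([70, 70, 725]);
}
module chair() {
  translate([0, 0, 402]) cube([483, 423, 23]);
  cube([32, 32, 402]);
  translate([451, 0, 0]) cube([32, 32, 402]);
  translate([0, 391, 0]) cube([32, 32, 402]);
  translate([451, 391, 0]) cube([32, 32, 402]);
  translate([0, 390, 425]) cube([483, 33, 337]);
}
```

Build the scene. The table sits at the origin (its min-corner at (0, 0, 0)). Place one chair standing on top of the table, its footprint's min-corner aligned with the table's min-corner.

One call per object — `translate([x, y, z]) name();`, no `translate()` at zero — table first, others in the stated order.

table();
translate([0, 0, 767]) chair();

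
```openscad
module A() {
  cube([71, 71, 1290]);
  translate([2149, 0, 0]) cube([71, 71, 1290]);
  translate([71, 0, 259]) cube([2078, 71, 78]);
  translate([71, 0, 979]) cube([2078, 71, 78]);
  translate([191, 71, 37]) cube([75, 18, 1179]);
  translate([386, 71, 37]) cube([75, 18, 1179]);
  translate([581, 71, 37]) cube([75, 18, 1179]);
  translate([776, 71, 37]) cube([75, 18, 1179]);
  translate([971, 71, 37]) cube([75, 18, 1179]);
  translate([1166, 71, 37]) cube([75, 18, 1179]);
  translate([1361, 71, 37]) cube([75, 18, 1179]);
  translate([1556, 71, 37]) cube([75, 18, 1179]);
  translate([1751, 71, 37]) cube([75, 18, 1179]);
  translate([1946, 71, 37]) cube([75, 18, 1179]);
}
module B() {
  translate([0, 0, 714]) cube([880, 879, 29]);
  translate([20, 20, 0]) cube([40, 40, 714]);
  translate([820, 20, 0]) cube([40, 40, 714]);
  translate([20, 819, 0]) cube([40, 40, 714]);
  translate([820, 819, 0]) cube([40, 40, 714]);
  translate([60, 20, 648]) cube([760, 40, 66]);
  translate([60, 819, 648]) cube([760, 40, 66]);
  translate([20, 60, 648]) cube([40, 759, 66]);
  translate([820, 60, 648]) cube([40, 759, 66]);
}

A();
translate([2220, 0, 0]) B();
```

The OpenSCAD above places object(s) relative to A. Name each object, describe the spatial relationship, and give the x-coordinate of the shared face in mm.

A is a fence section. B is a table. The table is against the fence section's +x side, with their −y faces flush. The x-coordinate of the shared face is 2220 mm.

The fence section's +x face and the table's −x face are both at x = 2220 mm.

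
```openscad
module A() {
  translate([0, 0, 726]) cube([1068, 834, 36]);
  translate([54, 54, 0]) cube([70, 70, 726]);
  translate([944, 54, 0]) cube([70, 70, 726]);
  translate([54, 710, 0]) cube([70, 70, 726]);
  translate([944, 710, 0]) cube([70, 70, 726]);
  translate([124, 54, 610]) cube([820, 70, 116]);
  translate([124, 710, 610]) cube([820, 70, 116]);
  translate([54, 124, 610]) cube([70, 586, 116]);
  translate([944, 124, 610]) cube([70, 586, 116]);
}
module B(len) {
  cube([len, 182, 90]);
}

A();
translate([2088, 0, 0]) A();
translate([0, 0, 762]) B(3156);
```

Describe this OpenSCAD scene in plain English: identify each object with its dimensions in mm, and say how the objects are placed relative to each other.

A is a table with a 1068×834 mm rectangular top, 36 mm thick, top surface at z = 762 mm, supported by four 70×70 mm square legs, each inset 54 mm from the nearest pair of top edges, running from the floor. Four apron rails, 70 mm thick and 116 mm tall, run between adjacent legs with their top edges flush with the underside of the top and their outer faces flush with the legs' outer faces.

B is a rectangular beam 3156 mm long (x), 182 mm deep (y), 90 mm thick (z).

The beam spans the tops of two tables placed 1020 mm apart, resting at z = 762 mm.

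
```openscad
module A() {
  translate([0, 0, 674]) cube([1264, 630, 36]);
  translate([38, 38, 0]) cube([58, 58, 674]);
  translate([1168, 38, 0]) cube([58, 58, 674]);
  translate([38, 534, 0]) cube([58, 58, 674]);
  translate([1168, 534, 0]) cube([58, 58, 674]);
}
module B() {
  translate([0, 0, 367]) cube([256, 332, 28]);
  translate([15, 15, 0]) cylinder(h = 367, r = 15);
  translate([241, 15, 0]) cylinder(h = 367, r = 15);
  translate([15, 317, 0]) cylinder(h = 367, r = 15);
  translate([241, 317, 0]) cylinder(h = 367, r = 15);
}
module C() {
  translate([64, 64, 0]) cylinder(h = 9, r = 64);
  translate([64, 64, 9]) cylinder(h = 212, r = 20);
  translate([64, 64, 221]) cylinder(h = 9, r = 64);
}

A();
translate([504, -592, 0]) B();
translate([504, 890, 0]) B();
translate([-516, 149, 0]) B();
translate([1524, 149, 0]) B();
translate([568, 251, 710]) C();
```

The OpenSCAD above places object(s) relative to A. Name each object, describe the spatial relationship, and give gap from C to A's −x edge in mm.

The spool's min-x is at 568; the table's min-x is 0; gap = 568 mm.

A is a table. B is a stool. C is a spool. Four stools sit around the table at the −y, +y, −x, +x sides. The spool is on top of the table, centred. The gap from the spool to the table's −x edge is 568 mm.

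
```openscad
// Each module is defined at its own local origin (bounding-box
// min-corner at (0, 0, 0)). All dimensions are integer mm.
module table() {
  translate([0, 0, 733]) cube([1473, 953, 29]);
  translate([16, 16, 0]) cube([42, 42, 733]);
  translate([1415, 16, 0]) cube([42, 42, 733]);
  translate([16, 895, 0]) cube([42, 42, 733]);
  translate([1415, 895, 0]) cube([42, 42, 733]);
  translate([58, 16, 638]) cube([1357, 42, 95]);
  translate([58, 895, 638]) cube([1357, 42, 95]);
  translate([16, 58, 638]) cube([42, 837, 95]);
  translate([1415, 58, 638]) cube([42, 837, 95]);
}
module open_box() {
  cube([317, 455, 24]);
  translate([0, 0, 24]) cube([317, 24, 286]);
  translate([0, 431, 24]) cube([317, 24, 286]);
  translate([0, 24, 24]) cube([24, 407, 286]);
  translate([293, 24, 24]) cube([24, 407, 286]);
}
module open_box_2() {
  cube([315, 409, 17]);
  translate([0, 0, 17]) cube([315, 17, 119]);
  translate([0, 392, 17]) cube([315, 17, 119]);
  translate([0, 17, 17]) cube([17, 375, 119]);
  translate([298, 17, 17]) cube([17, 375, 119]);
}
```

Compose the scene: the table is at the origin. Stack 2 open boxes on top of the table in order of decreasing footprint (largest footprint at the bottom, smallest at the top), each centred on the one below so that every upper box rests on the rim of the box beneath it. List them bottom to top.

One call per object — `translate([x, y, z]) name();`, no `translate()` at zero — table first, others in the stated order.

table();
translate([578, 249, 762]) open_box();
translate([579, 272, 1072]) open_box_2();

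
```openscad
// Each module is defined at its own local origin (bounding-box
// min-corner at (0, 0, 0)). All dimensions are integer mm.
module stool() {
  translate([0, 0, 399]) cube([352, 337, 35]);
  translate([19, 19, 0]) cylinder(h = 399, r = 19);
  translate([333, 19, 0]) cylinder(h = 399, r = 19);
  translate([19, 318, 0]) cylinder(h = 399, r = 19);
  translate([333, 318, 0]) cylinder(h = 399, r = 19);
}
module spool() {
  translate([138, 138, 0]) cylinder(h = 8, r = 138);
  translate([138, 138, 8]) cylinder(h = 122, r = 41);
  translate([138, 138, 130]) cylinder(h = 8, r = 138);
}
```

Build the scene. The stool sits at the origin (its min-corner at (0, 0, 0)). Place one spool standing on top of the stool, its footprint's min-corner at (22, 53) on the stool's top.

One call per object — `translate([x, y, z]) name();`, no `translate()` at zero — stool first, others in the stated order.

stool();
translate([22, 53, 434]) spool();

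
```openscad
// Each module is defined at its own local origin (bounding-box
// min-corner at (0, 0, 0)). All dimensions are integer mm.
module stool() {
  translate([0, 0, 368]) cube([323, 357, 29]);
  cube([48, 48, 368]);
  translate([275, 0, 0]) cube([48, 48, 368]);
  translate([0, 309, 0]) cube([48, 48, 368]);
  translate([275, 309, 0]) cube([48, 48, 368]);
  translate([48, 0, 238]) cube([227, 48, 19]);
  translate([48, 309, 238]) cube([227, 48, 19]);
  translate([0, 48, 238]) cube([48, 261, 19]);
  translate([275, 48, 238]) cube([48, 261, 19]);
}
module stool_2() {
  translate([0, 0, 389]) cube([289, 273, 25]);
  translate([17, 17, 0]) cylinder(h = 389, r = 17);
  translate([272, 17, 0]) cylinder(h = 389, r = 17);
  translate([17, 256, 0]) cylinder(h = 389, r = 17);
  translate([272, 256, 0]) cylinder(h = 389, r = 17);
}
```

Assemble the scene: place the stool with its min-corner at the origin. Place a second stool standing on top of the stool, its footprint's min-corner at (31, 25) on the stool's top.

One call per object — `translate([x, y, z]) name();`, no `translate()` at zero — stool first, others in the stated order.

stool();
translate([31, 25, 397]) stool_2();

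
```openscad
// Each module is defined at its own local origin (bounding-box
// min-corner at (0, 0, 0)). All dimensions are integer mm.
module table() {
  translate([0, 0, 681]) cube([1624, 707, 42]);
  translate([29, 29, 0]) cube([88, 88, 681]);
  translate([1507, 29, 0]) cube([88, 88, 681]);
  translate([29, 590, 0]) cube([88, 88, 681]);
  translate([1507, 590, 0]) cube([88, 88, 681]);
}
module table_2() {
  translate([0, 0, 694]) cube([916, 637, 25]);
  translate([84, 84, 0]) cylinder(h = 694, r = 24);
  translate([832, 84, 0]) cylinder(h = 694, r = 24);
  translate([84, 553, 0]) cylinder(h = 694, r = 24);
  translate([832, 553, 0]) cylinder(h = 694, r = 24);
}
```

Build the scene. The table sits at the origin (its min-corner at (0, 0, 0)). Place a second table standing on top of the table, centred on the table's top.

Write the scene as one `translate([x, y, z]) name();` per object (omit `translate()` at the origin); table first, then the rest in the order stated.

table();
translate([354, 35, 723]) table_2();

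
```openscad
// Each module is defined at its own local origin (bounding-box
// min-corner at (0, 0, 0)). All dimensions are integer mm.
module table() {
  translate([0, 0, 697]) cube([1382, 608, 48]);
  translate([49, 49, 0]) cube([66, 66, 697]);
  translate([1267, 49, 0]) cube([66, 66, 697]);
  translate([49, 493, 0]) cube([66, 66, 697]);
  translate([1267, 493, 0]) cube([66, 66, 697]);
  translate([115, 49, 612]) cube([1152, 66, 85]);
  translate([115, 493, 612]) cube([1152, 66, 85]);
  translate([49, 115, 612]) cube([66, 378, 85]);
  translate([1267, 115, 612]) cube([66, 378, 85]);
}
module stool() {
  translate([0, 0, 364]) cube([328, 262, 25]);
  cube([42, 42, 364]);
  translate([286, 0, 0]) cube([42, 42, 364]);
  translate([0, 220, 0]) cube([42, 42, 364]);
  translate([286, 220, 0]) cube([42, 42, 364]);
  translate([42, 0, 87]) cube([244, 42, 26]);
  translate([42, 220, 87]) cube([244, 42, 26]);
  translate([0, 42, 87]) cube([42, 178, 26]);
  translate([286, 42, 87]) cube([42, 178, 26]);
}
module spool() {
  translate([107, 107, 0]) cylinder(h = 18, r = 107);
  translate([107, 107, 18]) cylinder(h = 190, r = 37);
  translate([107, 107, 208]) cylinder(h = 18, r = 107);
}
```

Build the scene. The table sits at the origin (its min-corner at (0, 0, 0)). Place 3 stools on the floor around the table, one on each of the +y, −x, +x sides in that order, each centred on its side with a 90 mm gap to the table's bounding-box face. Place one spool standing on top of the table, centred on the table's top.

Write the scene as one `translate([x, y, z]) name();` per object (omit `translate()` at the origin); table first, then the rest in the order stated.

table();
translate([527, 698, 0]) stool();
translate([-418, 173, 0]) stool();
translate([1472, 173, 0]) stool();
translate([584, 197, 745]) spool();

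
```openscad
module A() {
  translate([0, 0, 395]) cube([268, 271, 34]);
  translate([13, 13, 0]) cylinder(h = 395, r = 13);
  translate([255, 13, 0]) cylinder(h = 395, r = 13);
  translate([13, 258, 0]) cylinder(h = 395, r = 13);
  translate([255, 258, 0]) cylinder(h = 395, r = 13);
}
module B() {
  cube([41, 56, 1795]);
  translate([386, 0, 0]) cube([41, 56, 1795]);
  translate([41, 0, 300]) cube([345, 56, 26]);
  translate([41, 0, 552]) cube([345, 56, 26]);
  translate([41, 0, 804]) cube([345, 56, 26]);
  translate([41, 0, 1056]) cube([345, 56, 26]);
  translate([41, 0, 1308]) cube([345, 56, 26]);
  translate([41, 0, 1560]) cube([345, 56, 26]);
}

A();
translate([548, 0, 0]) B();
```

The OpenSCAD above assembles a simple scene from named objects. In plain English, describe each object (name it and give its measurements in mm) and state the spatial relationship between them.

A is a four-legged stool. The seat is 268×271 mm, 34 mm thick, top at z = 429 mm. It stands on four round legs, each 26 mm in diameter, from z = 0 to the seat underside, each leg's axis is inset half a diameter from the nearest pair of seat edges (so the leg's bounding box is flush with the corner).

B is a wooden ladder with two side rails of 41×56 mm section and 1795 mm height, set 427 mm apart overall. Between them run 6 rectangular rungs (56 mm deep, 26 mm thick), front faces flush with the rails' −y face. The bottom of the first rung is 300 mm above the floor and each subsequent rung is 252 mm higher than the one below.

The ladder is on the floor beside the stool on its +x side.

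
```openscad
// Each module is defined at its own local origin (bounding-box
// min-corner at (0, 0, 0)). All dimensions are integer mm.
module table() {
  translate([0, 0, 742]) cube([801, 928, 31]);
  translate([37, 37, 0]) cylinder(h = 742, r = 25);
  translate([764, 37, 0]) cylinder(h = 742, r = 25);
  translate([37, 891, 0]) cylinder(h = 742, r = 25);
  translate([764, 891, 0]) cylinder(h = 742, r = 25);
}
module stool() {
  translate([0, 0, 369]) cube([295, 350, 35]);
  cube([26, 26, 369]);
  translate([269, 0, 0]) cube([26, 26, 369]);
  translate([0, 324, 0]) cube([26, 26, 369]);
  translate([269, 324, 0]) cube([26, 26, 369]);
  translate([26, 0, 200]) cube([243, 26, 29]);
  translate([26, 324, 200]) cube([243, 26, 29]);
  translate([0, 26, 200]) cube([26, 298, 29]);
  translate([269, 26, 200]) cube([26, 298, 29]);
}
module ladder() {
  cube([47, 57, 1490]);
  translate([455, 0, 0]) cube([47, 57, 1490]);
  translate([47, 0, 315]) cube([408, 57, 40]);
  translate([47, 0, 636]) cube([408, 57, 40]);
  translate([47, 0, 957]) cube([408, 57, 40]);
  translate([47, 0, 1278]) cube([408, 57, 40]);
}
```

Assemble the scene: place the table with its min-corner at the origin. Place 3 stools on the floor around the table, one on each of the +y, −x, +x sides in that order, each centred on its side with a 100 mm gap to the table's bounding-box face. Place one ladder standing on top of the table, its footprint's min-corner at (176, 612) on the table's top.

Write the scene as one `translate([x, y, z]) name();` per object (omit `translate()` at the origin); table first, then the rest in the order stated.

table();
translate([253, 1028, 0]) stool();
translate([-395, 289, 0]) stool();
translate([901, 289, 0]) stool();
translate([176, 612, 773]) ladder();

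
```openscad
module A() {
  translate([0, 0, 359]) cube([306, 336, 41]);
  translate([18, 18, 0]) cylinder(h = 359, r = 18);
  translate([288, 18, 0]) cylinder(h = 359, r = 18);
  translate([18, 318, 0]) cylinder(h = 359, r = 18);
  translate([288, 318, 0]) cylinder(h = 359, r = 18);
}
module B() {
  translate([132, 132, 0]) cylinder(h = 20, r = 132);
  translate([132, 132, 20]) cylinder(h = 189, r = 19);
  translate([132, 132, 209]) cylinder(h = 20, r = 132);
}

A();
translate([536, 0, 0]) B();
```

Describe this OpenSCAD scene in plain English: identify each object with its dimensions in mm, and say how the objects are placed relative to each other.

A is a simple wooden stool: a rectangular seat 306 mm (x) by 336 mm (y), 41 mm thick, top face at z = 400 mm, on four round legs, each 36 mm in diameter. The legs rest on z = 0, each leg's axis is inset half a diameter from the nearest pair of seat edges (so the leg's bounding box is flush with the corner).

B is a spool: two coaxial disc flanges of radius 132 mm and thickness 20 mm, joined by a core cylinder of radius 19 mm and height 189 mm. The lower flange rests on z = 0 and the three cylinders share a vertical axis.

The spool is on the floor beside the stool on its +x side.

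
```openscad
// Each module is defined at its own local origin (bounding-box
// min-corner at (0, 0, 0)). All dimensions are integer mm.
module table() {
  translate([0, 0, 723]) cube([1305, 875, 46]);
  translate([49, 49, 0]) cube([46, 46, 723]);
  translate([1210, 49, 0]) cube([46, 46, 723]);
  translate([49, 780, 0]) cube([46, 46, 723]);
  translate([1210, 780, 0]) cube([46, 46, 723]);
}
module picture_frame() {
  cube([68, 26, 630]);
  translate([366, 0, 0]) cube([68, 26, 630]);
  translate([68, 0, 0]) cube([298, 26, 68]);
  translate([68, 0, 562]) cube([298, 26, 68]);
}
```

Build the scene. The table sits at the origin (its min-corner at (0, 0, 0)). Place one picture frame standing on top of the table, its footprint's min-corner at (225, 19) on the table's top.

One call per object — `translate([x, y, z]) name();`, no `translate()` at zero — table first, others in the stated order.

table();
translate([225, 19, 769]) picture_frame();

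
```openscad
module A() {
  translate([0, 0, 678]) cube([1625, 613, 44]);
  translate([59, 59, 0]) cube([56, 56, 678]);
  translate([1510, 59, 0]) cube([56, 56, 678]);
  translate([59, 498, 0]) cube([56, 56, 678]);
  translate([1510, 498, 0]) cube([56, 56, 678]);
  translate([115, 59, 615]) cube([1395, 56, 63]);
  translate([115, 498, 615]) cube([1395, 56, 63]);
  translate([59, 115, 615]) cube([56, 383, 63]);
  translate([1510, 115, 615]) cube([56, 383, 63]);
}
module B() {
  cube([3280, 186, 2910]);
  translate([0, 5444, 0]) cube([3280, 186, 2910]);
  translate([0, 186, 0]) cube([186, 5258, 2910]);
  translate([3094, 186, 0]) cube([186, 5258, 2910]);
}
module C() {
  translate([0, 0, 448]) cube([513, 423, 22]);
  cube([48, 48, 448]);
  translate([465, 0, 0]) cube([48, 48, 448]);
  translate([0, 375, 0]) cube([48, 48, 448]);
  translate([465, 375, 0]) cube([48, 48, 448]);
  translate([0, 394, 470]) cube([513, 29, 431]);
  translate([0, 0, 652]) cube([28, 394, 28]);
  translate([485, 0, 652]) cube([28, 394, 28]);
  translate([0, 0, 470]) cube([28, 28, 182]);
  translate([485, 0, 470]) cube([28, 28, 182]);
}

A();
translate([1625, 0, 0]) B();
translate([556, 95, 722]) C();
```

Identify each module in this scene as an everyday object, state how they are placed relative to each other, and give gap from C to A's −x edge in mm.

A is a table. B is a house frame. C is a chair. The house frame is against the table's +x side, with their −y faces flush. The chair is on top of the table, centred. The gap from the chair to the table's −x edge is 556 mm.

The chair's min-x is at 556; the table's min-x is 0; gap = 556 mm.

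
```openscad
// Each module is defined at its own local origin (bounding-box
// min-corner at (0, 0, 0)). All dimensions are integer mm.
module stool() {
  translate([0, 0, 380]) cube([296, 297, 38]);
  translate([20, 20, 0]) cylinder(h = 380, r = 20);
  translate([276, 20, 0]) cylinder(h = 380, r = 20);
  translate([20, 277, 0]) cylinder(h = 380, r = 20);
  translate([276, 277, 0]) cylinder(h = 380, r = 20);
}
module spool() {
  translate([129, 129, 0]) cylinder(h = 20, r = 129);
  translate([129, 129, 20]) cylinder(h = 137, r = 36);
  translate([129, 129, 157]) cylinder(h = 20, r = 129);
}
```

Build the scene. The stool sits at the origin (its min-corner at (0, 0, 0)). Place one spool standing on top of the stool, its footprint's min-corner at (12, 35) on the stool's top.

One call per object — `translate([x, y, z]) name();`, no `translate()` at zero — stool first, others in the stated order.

stool();
translate([12, 35, 418]) spool();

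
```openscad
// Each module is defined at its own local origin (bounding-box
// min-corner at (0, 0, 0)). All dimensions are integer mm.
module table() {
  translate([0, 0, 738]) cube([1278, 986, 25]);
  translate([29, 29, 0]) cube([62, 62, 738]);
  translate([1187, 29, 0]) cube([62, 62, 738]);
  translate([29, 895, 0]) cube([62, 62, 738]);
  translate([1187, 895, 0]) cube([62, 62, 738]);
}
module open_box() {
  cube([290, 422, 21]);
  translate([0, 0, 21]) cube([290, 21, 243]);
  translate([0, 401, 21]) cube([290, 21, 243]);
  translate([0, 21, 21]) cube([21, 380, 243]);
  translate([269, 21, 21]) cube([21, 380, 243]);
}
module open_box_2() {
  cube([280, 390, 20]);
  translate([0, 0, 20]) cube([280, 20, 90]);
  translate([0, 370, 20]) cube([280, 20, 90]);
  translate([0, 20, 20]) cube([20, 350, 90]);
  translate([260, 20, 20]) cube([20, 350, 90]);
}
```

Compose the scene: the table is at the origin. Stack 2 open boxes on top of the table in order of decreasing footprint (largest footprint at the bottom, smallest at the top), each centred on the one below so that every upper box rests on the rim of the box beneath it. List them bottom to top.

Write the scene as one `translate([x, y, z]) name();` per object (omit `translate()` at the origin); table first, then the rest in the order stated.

table();
translate([494, 282, 763]) open_box();
translate([499, 298, 1027]) open_box_2();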